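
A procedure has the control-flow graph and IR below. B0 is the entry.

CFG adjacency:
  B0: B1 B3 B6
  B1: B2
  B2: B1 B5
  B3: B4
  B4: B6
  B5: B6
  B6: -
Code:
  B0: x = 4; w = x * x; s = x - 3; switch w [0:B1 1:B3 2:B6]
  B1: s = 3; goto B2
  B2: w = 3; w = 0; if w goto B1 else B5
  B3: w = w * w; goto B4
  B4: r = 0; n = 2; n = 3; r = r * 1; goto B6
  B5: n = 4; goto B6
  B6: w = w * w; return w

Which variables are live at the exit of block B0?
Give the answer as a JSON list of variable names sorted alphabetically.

Block summaries:
  B0: def={s,w,x} ue=∅
  B1: def={s} ue=∅
  B2: def={w} ue=∅
  B3: def={w} ue={w}
  B4: def={n,r} ue=∅
  B5: def={n} ue=∅
  B6: def={w} ue={w}

Liveness:
  live B0: ∅→{w}
  live B1: ∅→∅
  live B2: ∅→{w}
  live B3: {w}→{w}
  live B4: {w}→{w}
  live B5: {w}→{w}
  live B6: {w}→∅

live-out(B0) = ["w"]

Answer: ["w"]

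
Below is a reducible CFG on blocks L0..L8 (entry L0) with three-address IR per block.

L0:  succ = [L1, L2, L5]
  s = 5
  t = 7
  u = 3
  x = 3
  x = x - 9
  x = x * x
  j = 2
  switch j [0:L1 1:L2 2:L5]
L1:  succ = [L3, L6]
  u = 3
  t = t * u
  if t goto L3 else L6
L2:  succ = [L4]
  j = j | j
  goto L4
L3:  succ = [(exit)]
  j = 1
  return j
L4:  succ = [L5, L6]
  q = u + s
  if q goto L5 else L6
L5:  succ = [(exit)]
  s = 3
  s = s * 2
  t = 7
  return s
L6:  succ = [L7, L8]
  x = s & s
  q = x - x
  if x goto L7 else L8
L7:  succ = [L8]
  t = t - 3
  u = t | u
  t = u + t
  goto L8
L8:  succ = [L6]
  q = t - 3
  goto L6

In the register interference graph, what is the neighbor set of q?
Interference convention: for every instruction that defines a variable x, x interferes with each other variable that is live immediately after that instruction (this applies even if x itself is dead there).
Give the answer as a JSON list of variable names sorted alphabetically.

Per-block:
  L0: def={j,s,t,u,x} ue=∅
  L1: def={t,u} ue={t}
  L2: def={j} ue={j}
  L3: def={j} ue=∅
  L4: def={q} ue={s,u}
  L5: def={s,t} ue=∅
  L6: def={q,x} ue={s}
  L7: def={t,u} ue={t,u}
  L8: def={q} ue={t}

Backward fixpoint:
  live L0: ∅→{j,s,t,u}
  live L1: {s,t}→{s,t,u}
  live L2: {j,s,t,u}→{s,t,u}
  live L3: ∅→∅
  live L4: {s,t,u}→{s,t,u}
  live L5: ∅→∅
  live L6: {s,t,u}→{s,t,u}
  live L7: {s,t,u}→{s,t,u}
  live L8: {s,t,u}→{s,t,u}

Interference:
  j: {s,t,u}
  q: {s,t,u,x}
  s: {j,q,t,u,x}
  t: {j,q,s,u,x}
  u: {j,q,s,t,x}
  x: {q,s,t,u}

N(q) = ["s", "t", "u", "x"]

Answer: ["s", "t", "u", "x"]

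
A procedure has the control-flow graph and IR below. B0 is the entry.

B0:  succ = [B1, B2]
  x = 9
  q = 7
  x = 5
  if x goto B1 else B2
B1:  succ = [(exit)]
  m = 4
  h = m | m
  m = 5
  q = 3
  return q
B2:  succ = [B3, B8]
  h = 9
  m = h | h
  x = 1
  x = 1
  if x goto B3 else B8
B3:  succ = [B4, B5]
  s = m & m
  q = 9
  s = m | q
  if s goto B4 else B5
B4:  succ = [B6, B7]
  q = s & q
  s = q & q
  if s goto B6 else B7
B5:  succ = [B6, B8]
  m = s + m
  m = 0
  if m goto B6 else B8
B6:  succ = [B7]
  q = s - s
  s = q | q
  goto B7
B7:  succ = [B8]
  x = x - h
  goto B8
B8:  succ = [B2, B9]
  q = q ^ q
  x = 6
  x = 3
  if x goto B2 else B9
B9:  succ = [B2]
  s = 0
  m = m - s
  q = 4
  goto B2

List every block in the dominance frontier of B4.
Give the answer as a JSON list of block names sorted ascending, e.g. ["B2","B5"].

idom tree: B1←B0 B2←B0 B3←B2 B4←B3 B5←B3 B6←B3 B7←B3 B8←B2 B9←B8
Join-block Dom:
  B2: preds {B0,B8,B9}: {B0} ∩ {B0,B2,B8} ∩ {B0,B2,B8,B9} = {B0}; idom=B0
  B6: preds {B4,B5}: {B0,B2,B3,B4} ∩ {B0,B2,B3,B5} = {B0,B2,B3}; idom=B3
  B7: preds {B4,B6}: {B0,B2,B3,B4} ∩ {B0,B2,B3,B6} = {B0,B2,B3}; idom=B3
  B8: preds {B2,B5,B7}: {B0,B2} ∩ {B0,B2,B3,B5} ∩ {B0,B2,B3,B7} = {B0,B2}; idom=B2

DF walk-up:
  join B2 pred B0: · stop@B0
  join B2 pred B8: B8→B2 stop@B0
  join B2 pred B9: B9→B8→B2 stop@B0
  join B6 pred B4: B4 stop@B3
  join B6 pred B5: B5 stop@B3
  join B7 pred B4: B4 stop@B3
  join B7 pred B6: B6 stop@B3
  join B8 pred B2: · stop@B2
  join B8 pred B5: B5→B3 stop@B2
  join B8 pred B7: B7→B3 stop@B2
  B0: DF=∅
  B1: DF=∅
  B2: DF={B2}
  B3: DF={B8}
  B4: DF={B6,B7}
  B5: DF={B6,B8}
  B6: DF={B7}
  B7: DF={B8}
  B8: DF={B2}
  B9: DF={B2}

DF(B4) = ["B6", "B7"]

Answer: ["B6", "B7"]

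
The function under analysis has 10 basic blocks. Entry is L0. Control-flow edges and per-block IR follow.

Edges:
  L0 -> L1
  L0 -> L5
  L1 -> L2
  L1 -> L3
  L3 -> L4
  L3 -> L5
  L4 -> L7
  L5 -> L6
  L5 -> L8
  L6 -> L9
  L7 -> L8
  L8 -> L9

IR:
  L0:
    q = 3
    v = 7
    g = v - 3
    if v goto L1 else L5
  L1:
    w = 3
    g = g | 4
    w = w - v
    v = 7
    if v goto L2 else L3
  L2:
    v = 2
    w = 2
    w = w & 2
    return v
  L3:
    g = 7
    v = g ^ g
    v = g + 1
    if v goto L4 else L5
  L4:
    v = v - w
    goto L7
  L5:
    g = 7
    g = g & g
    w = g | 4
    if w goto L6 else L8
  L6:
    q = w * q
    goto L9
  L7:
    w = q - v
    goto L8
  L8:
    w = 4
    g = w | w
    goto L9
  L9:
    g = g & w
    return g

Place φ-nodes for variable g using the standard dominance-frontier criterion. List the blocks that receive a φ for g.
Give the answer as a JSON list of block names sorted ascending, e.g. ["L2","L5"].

idom tree: L1←L0 L2←L1 L3←L1 L4←L3 L5←L0 L6←L5 L7←L4 L8←L0 L9←L0
Dom∩ at merges:
  L5: preds {L0,L3}: {L0} ∩ {L0,L1,L3} = {L0}; idom=L0
  L8: preds {L5,L7}: {L0,L5} ∩ {L0,L1,L3,L4,L7} = {L0}; idom=L0
  L9: preds {L6,L8}: {L0,L5,L6} ∩ {L0,L8} = {L0}; idom=L0

DF derivation:
  join L5 pred L0: · stop@L0
  join L5 pred L3: L3→L1 stop@L0
  join L8 pred L5: L5 stop@L0
  join L8 pred L7: L7→L4→L3→L1 stop@L0
  join L9 pred L6: L6→L5 stop@L0
  join L9 pred L8: L8 stop@L0
  L0: DF=∅
  L1: DF={L5,L8}
  L2: DF=∅
  L3: DF={L5,L8}
  L4: DF={L8}
  L5: DF={L8,L9}
  L6: DF={L9}
  L7: DF={L8}
  L8: DF={L9}
  L9: DF=∅

φ for g: defs {L0,L1,L3,L5,L8,L9}
  DF⁺ = {L5,L8,L9}

Answer: ["L5", "L8", "L9"]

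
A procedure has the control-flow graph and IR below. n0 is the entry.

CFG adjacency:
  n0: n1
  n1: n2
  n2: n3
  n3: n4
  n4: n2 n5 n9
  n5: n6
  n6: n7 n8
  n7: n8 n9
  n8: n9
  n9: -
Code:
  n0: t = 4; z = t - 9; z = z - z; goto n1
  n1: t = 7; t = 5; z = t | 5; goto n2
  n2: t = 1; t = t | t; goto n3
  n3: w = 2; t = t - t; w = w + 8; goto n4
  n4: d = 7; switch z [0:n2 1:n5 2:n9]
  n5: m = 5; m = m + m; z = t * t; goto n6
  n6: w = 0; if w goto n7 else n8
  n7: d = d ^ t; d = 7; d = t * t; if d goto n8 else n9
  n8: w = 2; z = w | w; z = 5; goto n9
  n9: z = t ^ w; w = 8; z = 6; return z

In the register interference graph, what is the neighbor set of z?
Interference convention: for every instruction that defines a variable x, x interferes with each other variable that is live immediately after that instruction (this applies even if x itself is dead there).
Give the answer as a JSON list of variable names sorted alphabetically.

Answer: ["d", "t", "w"]

Working:
def/use:
  n0: def={t,z} ue=∅
  n1: def={t,z} ue=∅
  n2: def={t} ue=∅
  n3: def={t,w} ue={t}
  n4: def={d} ue={z}
  n5: def={m,z} ue={t}
  n6: def={w} ue=∅
  n7: def={d} ue={d,t}
  n8: def={w,z} ue=∅
  n9: def={w,z} ue={t,w}

Liveness:
  n0: in=∅ out=∅
  n1: in=∅ out={z}
  n2: in={z} out={t,z}
  n3: in={t,z} out={t,w,z}
  n4: in={t,w,z} out={d,t,w,z}
  n5: in={d,t} out={d,t}
  n6: in={d,t} out={d,t,w}
  n7: in={d,t,w} out={t,w}
  n8: in={t} out={t,w}
  n9: in={t,w} out=∅

Conflict graph:
  d: {m,t,w,z}
  m: {d,t}
  t: {d,m,w,z}
  w: {d,t,z}
  z: {d,t,w}

N(z) = ["d", "t", "w"]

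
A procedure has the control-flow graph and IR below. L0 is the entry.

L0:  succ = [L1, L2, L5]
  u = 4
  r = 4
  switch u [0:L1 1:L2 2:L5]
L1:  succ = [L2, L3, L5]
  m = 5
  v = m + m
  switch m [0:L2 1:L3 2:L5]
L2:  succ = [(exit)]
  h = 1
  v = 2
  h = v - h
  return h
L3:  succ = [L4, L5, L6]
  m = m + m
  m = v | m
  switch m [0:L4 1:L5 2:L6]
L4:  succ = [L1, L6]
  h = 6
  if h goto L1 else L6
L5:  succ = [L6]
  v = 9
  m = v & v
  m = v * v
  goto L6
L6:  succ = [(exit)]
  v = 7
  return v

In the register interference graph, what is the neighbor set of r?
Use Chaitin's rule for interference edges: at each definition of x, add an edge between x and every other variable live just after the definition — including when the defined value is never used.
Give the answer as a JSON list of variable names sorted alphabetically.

Block summaries:
  L0: {r,u} / ∅
  L1: {m,v} / ∅
  L2: {h,v} / ∅
  L3: {m} / {m,v}
  L4: {h} / ∅
  L5: {m,v} / ∅
  L6: {v} / ∅

Liveness:
  L0: in=∅ out=∅
  L1: in=∅ out={m,v}
  L2: in=∅ out=∅
  L3: in={m,v} out=∅
  L4: in=∅ out=∅
  L5: in=∅ out=∅
  L6: in=∅ out=∅

Conflict graph:
  h↔{v}
  m↔{v}
  r↔{u}
  u↔{r}
  v↔{h,m}

N(r) = ["u"]

Answer: ["u"]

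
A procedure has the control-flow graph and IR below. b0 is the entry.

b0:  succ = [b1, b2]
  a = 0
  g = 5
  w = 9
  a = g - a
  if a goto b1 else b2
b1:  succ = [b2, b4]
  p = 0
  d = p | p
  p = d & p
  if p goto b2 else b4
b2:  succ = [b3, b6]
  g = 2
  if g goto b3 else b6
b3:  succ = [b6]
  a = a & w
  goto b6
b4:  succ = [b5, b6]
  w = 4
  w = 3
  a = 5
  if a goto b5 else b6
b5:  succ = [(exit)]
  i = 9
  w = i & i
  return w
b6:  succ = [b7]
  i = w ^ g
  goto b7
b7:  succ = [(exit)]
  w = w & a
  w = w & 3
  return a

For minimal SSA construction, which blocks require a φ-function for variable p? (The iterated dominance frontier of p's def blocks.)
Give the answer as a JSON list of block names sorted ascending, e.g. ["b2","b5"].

idom tree: b1←b0 b2←b0 b3←b2 b4←b1 b5←b4 b6←b0 b7←b6
Dom at joins:
  b2: preds {b0,b1}: {b0} ∩ {b0,b1} = {b0}; idom=b0
  b6: preds {b2,b3,b4}: {b0,b2} ∩ {b0,b2,b3} ∩ {b0,b1,b4} = {b0}; idom=b0

DF derivation:
  join b2 pred b0: · stop@b0
  join b2 pred b1: b1 stop@b0
  join b6 pred b2: b2 stop@b0
  join b6 pred b3: b3→b2 stop@b0
  join b6 pred b4: b4→b1 stop@b0
  b0: DF=∅
  b1: DF={b2,b6}
  b2: DF={b6}
  b3: DF={b6}
  b4: DF={b6}
  b5: DF=∅
  b6: DF=∅
  b7: DF=∅

φ for p: defs {b1}
  DF⁺ = {b2,b6}

Answer: ["b2", "b6"]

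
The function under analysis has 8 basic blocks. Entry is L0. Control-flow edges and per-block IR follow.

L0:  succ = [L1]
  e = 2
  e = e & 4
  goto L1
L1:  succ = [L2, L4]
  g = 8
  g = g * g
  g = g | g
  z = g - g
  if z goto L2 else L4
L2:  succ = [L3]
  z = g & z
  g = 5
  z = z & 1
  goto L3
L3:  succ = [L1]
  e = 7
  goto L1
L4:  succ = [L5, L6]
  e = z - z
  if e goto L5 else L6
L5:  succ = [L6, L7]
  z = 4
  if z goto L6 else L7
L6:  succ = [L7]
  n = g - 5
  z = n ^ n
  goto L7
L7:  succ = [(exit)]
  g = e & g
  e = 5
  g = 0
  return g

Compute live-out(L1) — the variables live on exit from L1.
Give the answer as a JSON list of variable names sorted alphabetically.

Answer: ["g", "z"]

Analysis:
def/use:
  L0: def={e} ue=∅
  L1: def={g,z} ue=∅
  L2: def={g,z} ue={g,z}
  L3: def={e} ue=∅
  L4: def={e} ue={z}
  L5: def={z} ue=∅
  L6: def={n,z} ue={g}
  L7: def={e,g} ue={e,g}

Live sets:
  live L0: ∅→∅
  live L1: ∅→{g,z}
  live L2: {g,z}→∅
  live L3: ∅→∅
  live L4: {g,z}→{e,g}
  live L5: {e,g}→{e,g}
  live L6: {e,g}→{e,g}
  live L7: {e,g}→∅

live-out(L1) = ["g", "z"]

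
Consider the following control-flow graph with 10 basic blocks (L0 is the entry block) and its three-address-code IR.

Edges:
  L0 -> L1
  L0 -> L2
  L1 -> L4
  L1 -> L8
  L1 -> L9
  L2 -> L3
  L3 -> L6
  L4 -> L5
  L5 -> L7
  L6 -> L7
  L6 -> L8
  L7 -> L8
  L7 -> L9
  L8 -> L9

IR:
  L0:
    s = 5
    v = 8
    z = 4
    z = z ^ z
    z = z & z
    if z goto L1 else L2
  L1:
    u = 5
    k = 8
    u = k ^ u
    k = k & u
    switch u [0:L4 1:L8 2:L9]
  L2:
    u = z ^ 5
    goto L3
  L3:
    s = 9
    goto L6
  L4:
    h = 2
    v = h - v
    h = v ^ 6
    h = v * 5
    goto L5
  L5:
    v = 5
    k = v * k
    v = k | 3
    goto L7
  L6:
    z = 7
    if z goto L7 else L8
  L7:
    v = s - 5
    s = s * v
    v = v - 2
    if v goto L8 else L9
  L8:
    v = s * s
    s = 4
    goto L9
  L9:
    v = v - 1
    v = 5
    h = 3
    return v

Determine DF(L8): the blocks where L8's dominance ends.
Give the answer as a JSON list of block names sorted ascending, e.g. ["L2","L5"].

idom tree: L1←L0 L2←L0 L3←L2 L4←L1 L5←L4 L6←L3 L7←L0 L8←L0 L9←L0
Join-block Dom:
  L7: preds {L5,L6}: {L0,L1,L4,L5} ∩ {L0,L2,L3,L6} = {L0}; idom=L0
  L8: preds {L1,L6,L7}: {L0,L1} ∩ {L0,L2,L3,L6} ∩ {L0,L7} = {L0}; idom=L0
  L9: preds {L1,L7,L8}: {L0,L1} ∩ {L0,L7} ∩ {L0,L8} = {L0}; idom=L0

DF walk-up:
  join L7 pred L5: L5→L4→L1 stop@L0
  join L7 pred L6: L6→L3→L2 stop@L0
  join L8 pred L1: L1 stop@L0
  join L8 pred L6: L6→L3→L2 stop@L0
  join L8 pred L7: L7 stop@L0
  join L9 pred L1: L1 stop@L0
  join L9 pred L7: L7 stop@L0
  join L9 pred L8: L8 stop@L0
  L0: DF=∅
  L1: DF={L7,L8,L9}
  L2: DF={L7,L8}
  L3: DF={L7,L8}
  L4: DF={L7}
  L5: DF={L7}
  L6: DF={L7,L8}
  L7: DF={L8,L9}
  L8: DF={L9}
  L9: DF=∅

DF(L8) = ["L9"]

Answer: ["L9"]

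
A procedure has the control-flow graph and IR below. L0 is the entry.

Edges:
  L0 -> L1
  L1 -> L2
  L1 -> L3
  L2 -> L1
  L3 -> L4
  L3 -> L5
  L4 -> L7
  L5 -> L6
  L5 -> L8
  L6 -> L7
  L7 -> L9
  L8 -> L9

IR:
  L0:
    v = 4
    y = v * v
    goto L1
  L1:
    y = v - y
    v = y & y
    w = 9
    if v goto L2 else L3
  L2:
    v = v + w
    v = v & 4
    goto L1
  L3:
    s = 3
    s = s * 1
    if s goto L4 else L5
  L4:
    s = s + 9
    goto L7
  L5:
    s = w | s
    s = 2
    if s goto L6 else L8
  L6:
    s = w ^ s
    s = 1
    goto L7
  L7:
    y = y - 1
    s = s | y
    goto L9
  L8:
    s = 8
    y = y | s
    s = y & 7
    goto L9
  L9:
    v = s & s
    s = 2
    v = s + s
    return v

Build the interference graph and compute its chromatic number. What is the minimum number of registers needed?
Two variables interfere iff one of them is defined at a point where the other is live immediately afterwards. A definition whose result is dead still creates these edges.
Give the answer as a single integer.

Per-block:
  L0 def {v,y} use ∅
  L1 def {v,w,y} use {v,y}
  L2 def {v} use {v,w}
  L3 def {s} use ∅
  L4 def {s} use {s}
  L5 def {s} use {s,w}
  L6 def {s} use {s,w}
  L7 def {s,y} use {s,y}
  L8 def {s,y} use {y}
  L9 def {s,v} use {s}

Liveness:
  L0: in=∅ out={v,y}
  L1: in={v,y} out={v,w,y}
  L2: in={v,w,y} out={v,y}
  L3: in={w,y} out={s,w,y}
  L4: in={s,y} out={s,y}
  L5: in={s,w,y} out={s,w,y}
  L6: in={s,w,y} out={s,y}
  L7: in={s,y} out={s}
  L8: in={y} out={s}
  L9: in={s} out=∅

Interference:
  s↔{w,y}
  v↔{w,y}
  w↔{s,v,y}
  y↔{s,v,w}

Registers:
  {s,w,y} pairwise interfere (3-clique) ⇒ χ ≥ 3
  3-colouring: R0={w}  R1={y}  R2={s,v}
  χ = 3

Answer: 3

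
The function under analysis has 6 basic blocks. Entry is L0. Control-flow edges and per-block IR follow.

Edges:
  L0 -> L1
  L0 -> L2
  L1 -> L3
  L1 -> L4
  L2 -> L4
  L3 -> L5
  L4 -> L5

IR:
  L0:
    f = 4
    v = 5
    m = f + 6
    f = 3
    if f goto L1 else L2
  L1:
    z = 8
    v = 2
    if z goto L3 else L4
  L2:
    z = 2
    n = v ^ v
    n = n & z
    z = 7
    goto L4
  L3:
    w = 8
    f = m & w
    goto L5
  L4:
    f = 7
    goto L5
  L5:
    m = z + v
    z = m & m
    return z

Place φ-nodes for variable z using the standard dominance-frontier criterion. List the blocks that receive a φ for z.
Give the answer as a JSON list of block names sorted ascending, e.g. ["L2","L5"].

idom tree: L1←L0 L2←L0 L3←L1 L4←L0 L5←L0
Dom at joins:
  L4: preds {L1,L2}: {L0,L1} ∩ {L0,L2} = {L0}; idom=L0
  L5: preds {L3,L4}: {L0,L1,L3} ∩ {L0,L4} = {L0}; idom=L0

DF derivation:
  L4←L1: walk L1 to L0
  L4←L2: walk L2 to L0
  L5←L3: walk L3→L1 to L0
  L5←L4: walk L4 to L0
  L0: DF=∅
  L1: DF={L4,L5}
  L2: DF={L4}
  L3: DF={L5}
  L4: DF={L5}
  L5: DF=∅

φ for z: defs {L1,L2,L5}
  DF⁺ = {L4,L5}

Answer: ["L4", "L5"]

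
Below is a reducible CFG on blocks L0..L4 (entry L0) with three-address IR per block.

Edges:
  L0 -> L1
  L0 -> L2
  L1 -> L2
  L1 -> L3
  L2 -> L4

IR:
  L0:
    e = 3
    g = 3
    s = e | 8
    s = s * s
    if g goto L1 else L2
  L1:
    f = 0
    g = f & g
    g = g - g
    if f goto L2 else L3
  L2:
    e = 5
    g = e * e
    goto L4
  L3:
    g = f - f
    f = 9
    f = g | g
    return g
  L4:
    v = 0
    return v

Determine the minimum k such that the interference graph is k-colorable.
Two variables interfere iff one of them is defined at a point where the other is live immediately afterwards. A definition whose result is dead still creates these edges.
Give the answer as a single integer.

Answer: 2

Analysis:
Block summaries:
  L0: def={e,g,s} ue=∅
  L1: def={f,g} ue={g}
  L2: def={e,g} ue=∅
  L3: def={f,g} ue={f}
  L4: def={v} ue=∅

Live sets:
  live L0: ∅→{g}
  live L1: {g}→{f}
  live L2: ∅→∅
  live L3: {f}→∅
  live L4: ∅→∅

Conflict graph:
  e: {g}
  f: {g}
  g: {e,f,s}
  s: {g}
  v: ∅

Colouring:
  clique {e,g} ⇒ need ≥ 2
  assign e→r1 f→r1 g→r0 s→r1 v→r0 — no edge inside a register ⇒ χ ≤ 2
  χ = 2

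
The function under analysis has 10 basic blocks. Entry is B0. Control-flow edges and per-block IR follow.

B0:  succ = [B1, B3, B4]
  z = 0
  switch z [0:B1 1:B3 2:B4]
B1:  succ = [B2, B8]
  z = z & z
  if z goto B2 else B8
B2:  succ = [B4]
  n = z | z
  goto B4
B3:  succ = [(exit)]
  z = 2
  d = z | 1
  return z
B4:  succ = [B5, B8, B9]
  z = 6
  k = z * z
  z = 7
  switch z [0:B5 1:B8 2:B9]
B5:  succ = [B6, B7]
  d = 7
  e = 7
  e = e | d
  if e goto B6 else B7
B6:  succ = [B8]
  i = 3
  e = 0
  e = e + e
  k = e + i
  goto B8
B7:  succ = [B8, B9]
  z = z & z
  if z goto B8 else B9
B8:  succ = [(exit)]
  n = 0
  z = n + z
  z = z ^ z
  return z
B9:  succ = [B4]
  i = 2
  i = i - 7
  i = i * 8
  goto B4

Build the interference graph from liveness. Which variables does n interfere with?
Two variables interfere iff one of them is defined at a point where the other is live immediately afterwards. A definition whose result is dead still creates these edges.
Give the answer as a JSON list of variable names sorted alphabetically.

Per-block:
  B0: def={z} ue=∅
  B1: def={z} ue={z}
  B2: def={n} ue={z}
  B3: def={d,z} ue=∅
  B4: def={k,z} ue=∅
  B5: def={d,e} ue=∅
  B6: def={e,i,k} ue=∅
  B7: def={z} ue={z}
  B8: def={n,z} ue={z}
  B9: def={i} ue=∅

Liveness:
  B0: in=∅ out={z}
  B1: in={z} out={z}
  B2: in={z} out=∅
  B3: in=∅ out=∅
  B4: in=∅ out={z}
  B5: in={z} out={z}
  B6: in={z} out={z}
  B7: in={z} out={z}
  B8: in={z} out=∅
  B9: in=∅ out=∅

Interference:
  d — {e,z}
  e — {d,i,z}
  i — {e,z}
  k — {z}
  n — {z}
  z — {d,e,i,k,n}

N(n) = ["z"]

Answer: ["z"]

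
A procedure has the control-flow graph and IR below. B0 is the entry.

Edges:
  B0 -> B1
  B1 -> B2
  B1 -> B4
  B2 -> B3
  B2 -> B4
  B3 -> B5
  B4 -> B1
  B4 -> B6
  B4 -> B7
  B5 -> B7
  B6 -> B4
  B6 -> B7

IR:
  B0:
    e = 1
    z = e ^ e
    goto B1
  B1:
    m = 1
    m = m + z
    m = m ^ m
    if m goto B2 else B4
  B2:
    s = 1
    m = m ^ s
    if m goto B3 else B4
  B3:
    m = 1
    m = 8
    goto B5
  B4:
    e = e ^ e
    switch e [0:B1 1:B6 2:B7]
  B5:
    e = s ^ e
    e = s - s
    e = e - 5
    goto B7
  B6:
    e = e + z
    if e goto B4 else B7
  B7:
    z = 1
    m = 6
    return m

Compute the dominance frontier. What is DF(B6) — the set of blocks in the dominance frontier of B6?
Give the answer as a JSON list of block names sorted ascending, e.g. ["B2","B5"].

idom tree: B1←B0 B2←B1 B3←B2 B4←B1 B5←B3 B6←B4 B7←B1
Join-block Dom:
  B1: preds {B0,B4}: {B0} ∩ {B0,B1,B4} = {B0}; idom=B0
  B4: preds {B1,B2,B6}: {B0,B1} ∩ {B0,B1,B2} ∩ {B0,B1,B4,B6} = {B0,B1}; idom=B1
  B7: preds {B4,B5,B6}: {B0,B1,B4} ∩ {B0,B1,B2,B3,B5} ∩ {B0,B1,B4,B6} = {B0,B1}; idom=B1

DF walk-up:
  join B1 pred B0: · stop@B0
  join B1 pred B4: B4→B1 stop@B0
  join B4 pred B1: · stop@B1
  join B4 pred B2: B2 stop@B1
  join B4 pred B6: B6→B4 stop@B1
  join B7 pred B4: B4 stop@B1
  join B7 pred B5: B5→B3→B2 stop@B1
  join B7 pred B6: B6→B4 stop@B1
  B0: DF=∅
  B1: DF={B1}
  B2: DF={B4,B7}
  B3: DF={B7}
  B4: DF={B1,B4,B7}
  B5: DF={B7}
  B6: DF={B4,B7}
  B7: DF=∅

DF(B6) = ["B4", "B7"]

Answer: ["B4", "B7"]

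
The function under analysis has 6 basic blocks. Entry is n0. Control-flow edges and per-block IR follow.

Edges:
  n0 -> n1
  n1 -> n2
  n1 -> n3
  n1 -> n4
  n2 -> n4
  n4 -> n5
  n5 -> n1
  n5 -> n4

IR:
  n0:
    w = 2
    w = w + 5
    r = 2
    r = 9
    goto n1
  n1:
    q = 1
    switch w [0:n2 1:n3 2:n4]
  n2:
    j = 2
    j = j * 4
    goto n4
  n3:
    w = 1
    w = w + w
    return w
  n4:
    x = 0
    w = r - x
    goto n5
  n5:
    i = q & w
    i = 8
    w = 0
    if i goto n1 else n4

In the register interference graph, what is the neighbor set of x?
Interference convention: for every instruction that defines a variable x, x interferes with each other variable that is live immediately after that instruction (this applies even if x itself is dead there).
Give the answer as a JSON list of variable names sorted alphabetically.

Answer: ["q", "r"]

Analysis:
Block summaries:
  n0: def={r,w} ue=∅
  n1: def={q} ue={w}
  n2: def={j} ue=∅
  n3: def={w} ue=∅
  n4: def={w,x} ue={r}
  n5: def={i,w} ue={q,w}

Liveness:
  n0 li=∅ lo={r,w}
  n1 li={r,w} lo={q,r}
  n2 li={q,r} lo={q,r}
  n3 li=∅ lo=∅
  n4 li={q,r} lo={q,r,w}
  n5 li={q,r,w} lo={q,r,w}

Conflict graph:
  i↔{q,r,w}
  j↔{q,r}
  q↔{i,j,r,w,x}
  r↔{i,j,q,w,x}
  w↔{i,q,r}
  x↔{q,r}

N(x) = ["q", "r"]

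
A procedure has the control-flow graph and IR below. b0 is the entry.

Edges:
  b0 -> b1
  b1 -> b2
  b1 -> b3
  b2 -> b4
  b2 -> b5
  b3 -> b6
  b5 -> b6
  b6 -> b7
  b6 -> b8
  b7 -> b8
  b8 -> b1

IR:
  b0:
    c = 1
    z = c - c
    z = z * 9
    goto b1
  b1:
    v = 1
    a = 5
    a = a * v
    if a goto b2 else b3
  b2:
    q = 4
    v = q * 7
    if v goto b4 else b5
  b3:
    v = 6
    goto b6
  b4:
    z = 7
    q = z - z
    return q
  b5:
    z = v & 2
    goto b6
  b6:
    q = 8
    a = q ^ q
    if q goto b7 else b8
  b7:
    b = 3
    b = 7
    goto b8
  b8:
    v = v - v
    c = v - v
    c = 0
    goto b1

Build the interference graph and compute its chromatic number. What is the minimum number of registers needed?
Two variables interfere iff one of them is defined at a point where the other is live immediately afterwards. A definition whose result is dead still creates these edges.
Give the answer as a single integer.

Answer: 3

Derivation:
def/use:
  b0: def={c,z} ue=∅
  b1: def={a,v} ue=∅
  b2: def={q,v} ue=∅
  b3: def={v} ue=∅
  b4: def={q,z} ue=∅
  b5: def={z} ue={v}
  b6: def={a,q} ue=∅
  b7: def={b} ue=∅
  b8: def={c,v} ue={v}

Live sets:
  b0: in=∅ out=∅
  b1: in=∅ out=∅
  b2: in=∅ out={v}
  b3: in=∅ out={v}
  b4: in=∅ out=∅
  b5: in={v} out={v}
  b6: in={v} out={v}
  b7: in={v} out={v}
  b8: in={v} out=∅

Interference:
  a: {q,v}
  b: {v}
  c: ∅
  q: {a,v}
  v: {a,b,q,z}
  z: {v}

Colouring:
  lower bound: {a,q,v} mutually conflict ⇒ χ ≥ 3
  assign a→c1 b→c1 c→c0 q→c2 v→c0 z→c1 — no edge inside a register ⇒ χ ≤ 3
  χ = 3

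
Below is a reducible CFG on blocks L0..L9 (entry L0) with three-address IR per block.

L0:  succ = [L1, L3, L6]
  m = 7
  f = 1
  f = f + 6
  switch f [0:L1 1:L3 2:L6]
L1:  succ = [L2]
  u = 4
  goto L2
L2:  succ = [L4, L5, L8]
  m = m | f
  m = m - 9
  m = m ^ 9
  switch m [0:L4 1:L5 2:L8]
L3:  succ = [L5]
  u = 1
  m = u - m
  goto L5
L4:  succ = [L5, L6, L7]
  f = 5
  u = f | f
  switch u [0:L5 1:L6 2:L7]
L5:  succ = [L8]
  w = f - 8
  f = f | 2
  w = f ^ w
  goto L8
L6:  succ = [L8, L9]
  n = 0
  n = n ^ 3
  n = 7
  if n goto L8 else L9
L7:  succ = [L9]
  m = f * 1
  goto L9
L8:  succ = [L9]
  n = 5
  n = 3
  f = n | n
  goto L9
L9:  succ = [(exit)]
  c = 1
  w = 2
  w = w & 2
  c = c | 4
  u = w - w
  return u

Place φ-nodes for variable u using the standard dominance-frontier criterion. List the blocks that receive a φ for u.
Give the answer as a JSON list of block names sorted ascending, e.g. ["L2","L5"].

idom tree: L1←L0 L2←L1 L3←L0 L4←L2 L5←L0 L6←L0 L7←L4 L8←L0 L9←L0
Dom∩ at merges:
  L5: preds {L2,L3,L4}: {L0,L1,L2} ∩ {L0,L3} ∩ {L0,L1,L2,L4} = {L0}; idom=L0
  L6: preds {L0,L4}: {L0} ∩ {L0,L1,L2,L4} = {L0}; idom=L0
  L8: preds {L2,L5,L6}: {L0,L1,L2} ∩ {L0,L5} ∩ {L0,L6} = {L0}; idom=L0
  L9: preds {L6,L7,L8}: {L0,L6} ∩ {L0,L1,L2,L4,L7} ∩ {L0,L8} = {L0}; idom=L0

Frontier:
  join L5 pred L2: L2→L1 stop@L0
  join L5 pred L3: L3 stop@L0
  join L5 pred L4: L4→L2→L1 stop@L0
  join L6 pred L0: · stop@L0
  join L6 pred L4: L4→L2→L1 stop@L0
  join L8 pred L2: L2→L1 stop@L0
  join L8 pred L5: L5 stop@L0
  join L8 pred L6: L6 stop@L0
  join L9 pred L6: L6 stop@L0
  join L9 pred L7: L7→L4→L2→L1 stop@L0
  join L9 pred L8: L8 stop@L0
  L0 → ∅
  L1 → {L5,L6,L8,L9}
  L2 → {L5,L6,L8,L9}
  L3 → {L5}
  L4 → {L5,L6,L9}
  L5 → {L8}
  L6 → {L8,L9}
  L7 → {L9}
  L8 → {L9}
  L9 → ∅

φ for u: defs {L1,L3,L4,L9}
  DF⁺ = {L5,L6,L8,L9}

Answer: ["L5", "L6", "L8", "L9"]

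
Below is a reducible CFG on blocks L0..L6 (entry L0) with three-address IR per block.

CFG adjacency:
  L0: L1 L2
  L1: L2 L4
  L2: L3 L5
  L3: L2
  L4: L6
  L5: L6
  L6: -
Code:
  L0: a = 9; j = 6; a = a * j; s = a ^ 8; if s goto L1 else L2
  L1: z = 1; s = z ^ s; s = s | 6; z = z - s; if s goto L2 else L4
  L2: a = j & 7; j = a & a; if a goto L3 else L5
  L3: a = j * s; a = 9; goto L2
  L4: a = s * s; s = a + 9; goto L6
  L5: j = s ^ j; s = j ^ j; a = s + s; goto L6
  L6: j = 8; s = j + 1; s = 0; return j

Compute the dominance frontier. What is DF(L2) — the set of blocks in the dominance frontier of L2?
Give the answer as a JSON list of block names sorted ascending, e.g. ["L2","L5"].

Answer: ["L2", "L6"]

Analysis:
idom tree: L1←L0 L2←L0 L3←L2 L4←L1 L5←L2 L6←L0
Join-block Dom:
  L2: preds {L0,L1,L3}: {L0} ∩ {L0,L1} ∩ {L0,L2,L3} = {L0}; idom=L0
  L6: preds {L4,L5}: {L0,L1,L4} ∩ {L0,L2,L5} = {L0}; idom=L0

DF walk-up:
  L2←L0: walk · to L0
  L2←L1: walk L1 to L0
  L2←L3: walk L3→L2 to L0
  L6←L4: walk L4→L1 to L0
  L6←L5: walk L5→L2 to L0
  L0: DF=∅
  L1: DF={L2,L6}
  L2: DF={L2,L6}
  L3: DF={L2}
  L4: DF={L6}
  L5: DF={L6}
  L6: DF=∅

DF(L2) = ["L2", "L6"]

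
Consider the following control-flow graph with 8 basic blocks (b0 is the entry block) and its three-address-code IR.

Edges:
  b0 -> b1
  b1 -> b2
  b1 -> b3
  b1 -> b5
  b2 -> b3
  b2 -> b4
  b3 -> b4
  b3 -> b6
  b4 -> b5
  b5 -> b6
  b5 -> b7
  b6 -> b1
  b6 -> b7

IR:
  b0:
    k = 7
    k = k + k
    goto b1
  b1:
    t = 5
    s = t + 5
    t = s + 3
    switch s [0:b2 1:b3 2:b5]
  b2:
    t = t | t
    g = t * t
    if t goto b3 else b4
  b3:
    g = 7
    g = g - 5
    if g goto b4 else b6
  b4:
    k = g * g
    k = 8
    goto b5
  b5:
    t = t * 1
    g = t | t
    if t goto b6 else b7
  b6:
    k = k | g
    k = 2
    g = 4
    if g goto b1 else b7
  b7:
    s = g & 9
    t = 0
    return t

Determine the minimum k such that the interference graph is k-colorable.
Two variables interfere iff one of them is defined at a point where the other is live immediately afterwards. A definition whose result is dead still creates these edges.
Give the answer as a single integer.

Answer: 3

Working:
def/use:
  b0: {k} / ∅
  b1: {s,t} / ∅
  b2: {g,t} / {t}
  b3: {g} / ∅
  b4: {k} / {g}
  b5: {g,t} / {t}
  b6: {g,k} / {g,k}
  b7: {s,t} / {g}

Live sets:
  b0: in=∅ out={k}
  b1: in={k} out={k,t}
  b2: in={k,t} out={g,k,t}
  b3: in={k,t} out={g,k,t}
  b4: in={g,t} out={k,t}
  b5: in={k,t} out={g,k}
  b6: in={g,k} out={g,k}
  b7: in={g} out=∅

Interfere edges:
  g: {k,t}
  k: {g,s,t}
  s: {k,t}
  t: {g,k,s}

Chromatic number:
  lower bound: {g,k,t} mutually conflict ⇒ χ ≥ 3
  3-colouring: r0={k}  r1={t}  r2={g,s}
  χ = 3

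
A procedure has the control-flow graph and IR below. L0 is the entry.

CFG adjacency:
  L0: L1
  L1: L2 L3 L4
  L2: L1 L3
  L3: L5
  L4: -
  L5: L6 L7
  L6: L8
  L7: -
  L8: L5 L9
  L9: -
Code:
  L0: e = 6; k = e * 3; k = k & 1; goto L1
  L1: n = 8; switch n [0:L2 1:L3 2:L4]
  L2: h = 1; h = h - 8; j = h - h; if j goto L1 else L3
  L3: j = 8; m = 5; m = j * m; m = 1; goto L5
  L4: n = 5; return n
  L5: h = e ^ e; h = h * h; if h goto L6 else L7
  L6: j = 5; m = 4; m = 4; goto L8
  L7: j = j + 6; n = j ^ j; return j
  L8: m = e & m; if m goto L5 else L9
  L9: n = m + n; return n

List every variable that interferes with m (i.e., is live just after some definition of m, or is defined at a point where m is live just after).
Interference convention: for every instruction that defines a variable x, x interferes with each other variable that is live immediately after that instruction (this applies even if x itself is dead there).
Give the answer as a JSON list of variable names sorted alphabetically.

Answer: ["e", "j", "n"]

Working:
Block summaries:
  L0 def {e,k} use ∅
  L1 def {n} use ∅
  L2 def {h,j} use ∅
  L3 def {j,m} use ∅
  L4 def {n} use ∅
  L5 def {h} use {e}
  L6 def {j,m} use ∅
  L7 def {j,n} use {j}
  L8 def {m} use {e,m}
  L9 def {n} use {m,n}

Live sets:
  L0 li=∅ lo={e}
  L1 li={e} lo={e,n}
  L2 li={e,n} lo={e,n}
  L3 li={e,n} lo={e,j,n}
  L4 li=∅ lo=∅
  L5 li={e,j,n} lo={e,j,n}
  L6 li={e,n} lo={e,j,m,n}
  L7 li={j} lo=∅
  L8 li={e,j,m,n} lo={e,j,m,n}
  L9 li={m,n} lo=∅

Interfere edges:
  e — {h,j,k,m,n}
  h — {e,j,n}
  j — {e,h,m,n}
  k — {e}
  m — {e,j,n}
  n — {e,h,j,m}

N(m) = ["e", "j", "n"]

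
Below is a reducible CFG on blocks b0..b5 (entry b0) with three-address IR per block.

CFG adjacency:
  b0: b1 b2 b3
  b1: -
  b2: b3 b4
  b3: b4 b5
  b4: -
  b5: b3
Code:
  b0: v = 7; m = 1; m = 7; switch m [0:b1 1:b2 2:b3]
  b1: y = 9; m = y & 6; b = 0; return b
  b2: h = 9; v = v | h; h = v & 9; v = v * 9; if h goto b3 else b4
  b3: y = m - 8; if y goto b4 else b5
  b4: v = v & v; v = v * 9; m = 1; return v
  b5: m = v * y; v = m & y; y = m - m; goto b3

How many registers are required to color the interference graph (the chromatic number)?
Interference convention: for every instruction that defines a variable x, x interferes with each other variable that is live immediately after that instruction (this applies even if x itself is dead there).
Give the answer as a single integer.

Per-block:
  b0 def {m,v} use ∅
  b1 def {b,m,y} use ∅
  b2 def {h,v} use {v}
  b3 def {y} use {m}
  b4 def {m,v} use {v}
  b5 def {m,v,y} use {v,y}

Live sets:
  b0: in=∅ out={m,v}
  b1: in=∅ out=∅
  b2: in={m,v} out={m,v}
  b3: in={m,v} out={v,y}
  b4: in={v} out=∅
  b5: in={v,y} out={m,v}

Conflict graph:
  b — ∅
  h — {m,v}
  m — {h,v,y}
  v — {h,m,y}
  y — {m,v}

Chromatic number:
  lower bound: {h,m,v} mutually conflict ⇒ χ ≥ 3
  3-colouring: r0={b,m}  r1={v}  r2={h,y}
  χ = 3

Answer: 3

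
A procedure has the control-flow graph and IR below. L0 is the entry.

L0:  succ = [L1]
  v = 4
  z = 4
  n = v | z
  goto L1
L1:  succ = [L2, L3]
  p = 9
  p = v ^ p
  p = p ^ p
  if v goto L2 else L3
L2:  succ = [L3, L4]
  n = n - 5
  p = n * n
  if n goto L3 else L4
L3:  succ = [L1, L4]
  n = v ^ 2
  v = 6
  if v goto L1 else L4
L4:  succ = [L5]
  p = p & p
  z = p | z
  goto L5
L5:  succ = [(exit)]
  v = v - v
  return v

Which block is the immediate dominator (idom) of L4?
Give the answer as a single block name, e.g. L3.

idom tree: L1←L0 L2←L1 L3←L1 L4←L1 L5←L4
Join-block Dom:
  L1: preds {L0,L3}: {L0} ∩ {L0,L1,L3} = {L0}; idom=L0
  L3: preds {L1,L2}: {L0,L1} ∩ {L0,L1,L2} = {L0,L1}; idom=L1
  L4: preds {L2,L3}: {L0,L1,L2} ∩ {L0,L1,L3} = {L0,L1}; idom=L1

idom(L4) = L1

Answer: L1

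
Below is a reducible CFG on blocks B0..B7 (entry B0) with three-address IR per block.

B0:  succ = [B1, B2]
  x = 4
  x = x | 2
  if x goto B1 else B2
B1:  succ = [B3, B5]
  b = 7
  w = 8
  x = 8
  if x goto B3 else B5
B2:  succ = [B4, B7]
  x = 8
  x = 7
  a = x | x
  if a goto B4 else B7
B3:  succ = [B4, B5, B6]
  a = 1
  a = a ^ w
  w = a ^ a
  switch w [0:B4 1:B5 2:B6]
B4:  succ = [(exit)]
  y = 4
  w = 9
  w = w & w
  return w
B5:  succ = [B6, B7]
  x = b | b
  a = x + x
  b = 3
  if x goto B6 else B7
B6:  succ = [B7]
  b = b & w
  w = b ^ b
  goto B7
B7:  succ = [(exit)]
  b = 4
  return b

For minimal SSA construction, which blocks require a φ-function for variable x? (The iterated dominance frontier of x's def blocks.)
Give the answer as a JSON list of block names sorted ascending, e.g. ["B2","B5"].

Answer: ["B4", "B6", "B7"]

Derivation:
idom tree: B1←B0 B2←B0 B3←B1 B4←B0 B5←B1 B6←B1 B7←B0
Join-block Dom:
  B4: preds {B2,B3}: {B0,B2} ∩ {B0,B1,B3} = {B0}; idom=B0
  B5: preds {B1,B3}: {B0,B1} ∩ {B0,B1,B3} = {B0,B1}; idom=B1
  B6: preds {B3,B5}: {B0,B1,B3} ∩ {B0,B1,B5} = {B0,B1}; idom=B1
  B7: preds {B2,B5,B6}: {B0,B2} ∩ {B0,B1,B5} ∩ {B0,B1,B6} = {B0}; idom=B0

DF derivation:
  B4←B2: walk B2 to B0
  B4←B3: walk B3→B1 to B0
  B5←B1: walk · to B1
  B5←B3: walk B3 to B1
  B6←B3: walk B3 to B1
  B6←B5: walk B5 to B1
  B7←B2: walk B2 to B0
  B7←B5: walk B5→B1 to B0
  B7←B6: walk B6→B1 to B0
  B0 → ∅
  B1 → {B4,B7}
  B2 → {B4,B7}
  B3 → {B4,B5,B6}
  B4 → ∅
  B5 → {B6,B7}
  B6 → {B7}
  B7 → ∅

φ for x: defs {B0,B1,B2,B5}
  DF⁺ = {B4,B6,B7}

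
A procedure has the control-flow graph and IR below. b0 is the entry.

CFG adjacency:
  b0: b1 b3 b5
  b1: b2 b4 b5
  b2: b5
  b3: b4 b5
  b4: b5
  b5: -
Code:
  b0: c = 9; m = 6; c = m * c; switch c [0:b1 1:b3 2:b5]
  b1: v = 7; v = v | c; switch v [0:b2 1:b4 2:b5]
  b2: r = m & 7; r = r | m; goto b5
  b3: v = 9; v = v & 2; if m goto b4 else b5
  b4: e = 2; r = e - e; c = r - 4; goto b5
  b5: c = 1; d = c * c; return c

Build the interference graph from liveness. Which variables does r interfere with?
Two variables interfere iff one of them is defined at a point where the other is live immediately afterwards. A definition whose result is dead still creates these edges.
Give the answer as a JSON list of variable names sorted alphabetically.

Block summaries:
  b0: {c,m} / ∅
  b1: {v} / {c}
  b2: {r} / {m}
  b3: {v} / {m}
  b4: {c,e,r} / ∅
  b5: {c,d} / ∅

Backward fixpoint:
  b0 li=∅ lo={c,m}
  b1 li={c,m} lo={m}
  b2 li={m} lo=∅
  b3 li={m} lo=∅
  b4 li=∅ lo=∅
  b5 li=∅ lo=∅

Interfere edges:
  c: {d,m,v}
  d: {c}
  e: ∅
  m: {c,r,v}
  r: {m}
  v: {c,m}

N(r) = ["m"]

Answer: ["m"]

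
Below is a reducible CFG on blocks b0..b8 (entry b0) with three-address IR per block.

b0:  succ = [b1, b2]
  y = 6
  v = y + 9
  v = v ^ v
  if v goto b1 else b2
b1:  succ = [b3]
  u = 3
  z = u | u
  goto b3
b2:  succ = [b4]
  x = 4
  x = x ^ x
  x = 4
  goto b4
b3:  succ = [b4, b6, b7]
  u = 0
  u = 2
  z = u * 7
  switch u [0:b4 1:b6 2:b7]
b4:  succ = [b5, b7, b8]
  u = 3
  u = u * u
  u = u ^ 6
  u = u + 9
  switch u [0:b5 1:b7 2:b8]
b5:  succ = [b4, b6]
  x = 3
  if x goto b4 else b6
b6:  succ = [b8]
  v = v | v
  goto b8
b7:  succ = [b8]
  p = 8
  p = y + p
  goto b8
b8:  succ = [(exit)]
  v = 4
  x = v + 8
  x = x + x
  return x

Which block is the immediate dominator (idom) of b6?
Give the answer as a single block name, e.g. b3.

idom tree: b1←b0 b2←b0 b3←b1 b4←b0 b5←b4 b6←b0 b7←b0 b8←b0
Dom at joins:
  b4: preds {b2,b3,b5}: {b0,b2} ∩ {b0,b1,b3} ∩ {b0,b4,b5} = {b0}; idom=b0
  b6: preds {b3,b5}: {b0,b1,b3} ∩ {b0,b4,b5} = {b0}; idom=b0
  b7: preds {b3,b4}: {b0,b1,b3} ∩ {b0,b4} = {b0}; idom=b0
  b8: preds {b4,b6,b7}: {b0,b4} ∩ {b0,b6} ∩ {b0,b7} = {b0}; idom=b0

idom(b6) = b0

Answer: b0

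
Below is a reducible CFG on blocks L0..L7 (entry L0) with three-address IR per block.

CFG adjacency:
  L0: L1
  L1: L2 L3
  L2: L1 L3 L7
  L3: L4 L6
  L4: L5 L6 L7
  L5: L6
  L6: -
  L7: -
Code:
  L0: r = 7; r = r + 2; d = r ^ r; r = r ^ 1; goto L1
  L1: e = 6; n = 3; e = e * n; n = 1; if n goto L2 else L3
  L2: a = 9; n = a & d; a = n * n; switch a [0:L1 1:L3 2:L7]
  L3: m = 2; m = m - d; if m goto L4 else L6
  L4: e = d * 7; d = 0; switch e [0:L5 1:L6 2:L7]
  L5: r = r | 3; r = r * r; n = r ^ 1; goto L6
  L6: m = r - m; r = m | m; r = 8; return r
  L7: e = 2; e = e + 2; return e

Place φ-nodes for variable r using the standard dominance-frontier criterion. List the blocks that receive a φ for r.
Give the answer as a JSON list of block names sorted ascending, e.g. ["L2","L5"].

Answer: ["L6"]

Working:
idom tree: L1←L0 L2←L1 L3←L1 L4←L3 L5←L4 L6←L3 L7←L1
Dom∩ at merges:
  L1: preds {L0,L2}: {L0} ∩ {L0,L1,L2} = {L0}; idom=L0
  L3: preds {L1,L2}: {L0,L1} ∩ {L0,L1,L2} = {L0,L1}; idom=L1
  L6: preds {L3,L4,L5}: {L0,L1,L3} ∩ {L0,L1,L3,L4} ∩ {L0,L1,L3,L4,L5} = {L0,L1,L3}; idom=L3
  L7: preds {L2,L4}: {L0,L1,L2} ∩ {L0,L1,L3,L4} = {L0,L1}; idom=L1

DF derivation:
  join L1 pred L0: · stop@L0
  join L1 pred L2: L2→L1 stop@L0
  join L3 pred L1: · stop@L1
  join L3 pred L2: L2 stop@L1
  join L6 pred L3: · stop@L3
  join L6 pred L4: L4 stop@L3
  join L6 pred L5: L5→L4 stop@L3
  join L7 pred L2: L2 stop@L1
  join L7 pred L4: L4→L3 stop@L1
  DF(L0)=∅
  DF(L1)={L1}
  DF(L2)={L1,L3,L7}
  DF(L3)={L7}
  DF(L4)={L6,L7}
  DF(L5)={L6}
  DF(L6)=∅
  DF(L7)=∅

φ for r: defs {L0,L5,L6}
  DF⁺ = {L6}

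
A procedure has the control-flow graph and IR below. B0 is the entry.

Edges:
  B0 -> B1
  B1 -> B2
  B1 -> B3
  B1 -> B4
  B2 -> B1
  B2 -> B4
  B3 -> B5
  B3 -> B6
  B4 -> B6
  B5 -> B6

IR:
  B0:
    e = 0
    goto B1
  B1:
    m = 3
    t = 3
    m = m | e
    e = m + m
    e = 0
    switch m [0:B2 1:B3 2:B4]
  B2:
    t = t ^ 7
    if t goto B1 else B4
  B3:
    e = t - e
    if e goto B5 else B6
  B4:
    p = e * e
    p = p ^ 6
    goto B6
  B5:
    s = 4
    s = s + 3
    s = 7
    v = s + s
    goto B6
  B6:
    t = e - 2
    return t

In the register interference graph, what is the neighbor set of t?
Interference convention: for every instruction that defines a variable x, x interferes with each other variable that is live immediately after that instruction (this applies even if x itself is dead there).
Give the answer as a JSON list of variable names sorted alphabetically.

Block summaries:
  B0: {e} / ∅
  B1: {e,m,t} / {e}
  B2: {t} / {t}
  B3: {e} / {e,t}
  B4: {p} / {e}
  B5: {s,v} / ∅
  B6: {t} / {e}

Liveness:
  live B0: ∅→{e}
  live B1: {e}→{e,t}
  live B2: {e,t}→{e}
  live B3: {e,t}→{e}
  live B4: {e}→{e}
  live B5: {e}→{e}
  live B6: {e}→∅

Interference:
  e: {m,p,s,t,v}
  m: {e,t}
  p: {e}
  s: {e}
  t: {e,m}
  v: {e}

N(t) = ["e", "m"]

Answer: ["e", "m"]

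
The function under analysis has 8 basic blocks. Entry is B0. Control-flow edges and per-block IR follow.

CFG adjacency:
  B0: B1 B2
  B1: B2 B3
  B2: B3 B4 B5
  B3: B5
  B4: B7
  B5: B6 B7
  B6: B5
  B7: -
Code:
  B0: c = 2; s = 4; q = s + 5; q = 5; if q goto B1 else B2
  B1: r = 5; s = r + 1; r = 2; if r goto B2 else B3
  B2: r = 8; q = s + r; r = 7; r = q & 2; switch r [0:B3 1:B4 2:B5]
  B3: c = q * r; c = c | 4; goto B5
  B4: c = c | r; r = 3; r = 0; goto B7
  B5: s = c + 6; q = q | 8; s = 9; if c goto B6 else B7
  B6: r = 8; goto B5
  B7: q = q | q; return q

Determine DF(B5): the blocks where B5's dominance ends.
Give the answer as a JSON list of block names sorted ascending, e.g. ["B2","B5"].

Answer: ["B5", "B7"]

Working:
idom tree: B1←B0 B2←B0 B3←B0 B4←B2 B5←B0 B6←B5 B7←B0
Dom at joins:
  B2: preds {B0,B1}: {B0} ∩ {B0,B1} = {B0}; idom=B0
  B3: preds {B1,B2}: {B0,B1} ∩ {B0,B2} = {B0}; idom=B0
  B5: preds {B2,B3,B6}: {B0,B2} ∩ {B0,B3} ∩ {B0,B5,B6} = {B0}; idom=B0
  B7: preds {B4,B5}: {B0,B2,B4} ∩ {B0,B5} = {B0}; idom=B0

DF walk-up:
  B2←B0: walk · to B0
  B2←B1: walk B1 to B0
  B3←B1: walk B1 to B0
  B3←B2: walk B2 to B0
  B5←B2: walk B2 to B0
  B5←B3: walk B3 to B0
  B5←B6: walk B6→B5 to B0
  B7←B4: walk B4→B2 to B0
  B7←B5: walk B5 to B0
  DF(B0)=∅
  DF(B1)={B2,B3}
  DF(B2)={B3,B5,B7}
  DF(B3)={B5}
  DF(B4)={B7}
  DF(B5)={B5,B7}
  DF(B6)={B5}
  DF(B7)=∅

DF(B5) = ["B5", "B7"]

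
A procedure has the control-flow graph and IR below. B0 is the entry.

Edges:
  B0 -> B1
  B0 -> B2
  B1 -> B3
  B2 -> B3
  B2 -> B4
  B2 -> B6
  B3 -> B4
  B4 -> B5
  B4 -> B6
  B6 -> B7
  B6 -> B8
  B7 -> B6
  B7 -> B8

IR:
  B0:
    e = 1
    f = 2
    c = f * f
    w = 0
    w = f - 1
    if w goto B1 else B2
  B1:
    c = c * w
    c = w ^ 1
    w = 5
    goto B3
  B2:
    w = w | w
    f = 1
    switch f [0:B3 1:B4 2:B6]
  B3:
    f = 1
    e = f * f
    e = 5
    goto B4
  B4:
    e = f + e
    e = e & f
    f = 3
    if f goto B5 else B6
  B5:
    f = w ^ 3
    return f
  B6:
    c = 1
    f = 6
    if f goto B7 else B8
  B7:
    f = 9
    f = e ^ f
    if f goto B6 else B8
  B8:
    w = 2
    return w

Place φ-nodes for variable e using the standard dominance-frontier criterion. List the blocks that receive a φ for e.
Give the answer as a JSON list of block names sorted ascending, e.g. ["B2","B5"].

idom tree: B1←B0 B2←B0 B3←B0 B4←B0 B5←B4 B6←B0 B7←B6 B8←B6
Join-block Dom:
  B3: preds {B1,B2}: {B0,B1} ∩ {B0,B2} = {B0}; idom=B0
  B4: preds {B2,B3}: {B0,B2} ∩ {B0,B3} = {B0}; idom=B0
  B6: preds {B2,B4,B7}: {B0,B2} ∩ {B0,B4} ∩ {B0,B6,B7} = {B0}; idom=B0
  B8: preds {B6,B7}: {B0,B6} ∩ {B0,B6,B7} = {B0,B6}; idom=B6

Frontier:
  B3←B1: walk B1 to B0
  B3←B2: walk B2 to B0
  B4←B2: walk B2 to B0
  B4←B3: walk B3 to B0
  B6←B2: walk B2 to B0
  B6←B4: walk B4 to B0
  B6←B7: walk B7→B6 to B0
  B8←B6: walk · to B6
  B8←B7: walk B7 to B6
  B0 → ∅
  B1 → {B3}
  B2 → {B3,B4,B6}
  B3 → {B4}
  B4 → {B6}
  B5 → ∅
  B6 → {B6}
  B7 → {B6,B8}
  B8 → ∅

φ for e: defs {B0,B3,B4}
  DF⁺ = {B4,B6}

Answer: ["B4", "B6"]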